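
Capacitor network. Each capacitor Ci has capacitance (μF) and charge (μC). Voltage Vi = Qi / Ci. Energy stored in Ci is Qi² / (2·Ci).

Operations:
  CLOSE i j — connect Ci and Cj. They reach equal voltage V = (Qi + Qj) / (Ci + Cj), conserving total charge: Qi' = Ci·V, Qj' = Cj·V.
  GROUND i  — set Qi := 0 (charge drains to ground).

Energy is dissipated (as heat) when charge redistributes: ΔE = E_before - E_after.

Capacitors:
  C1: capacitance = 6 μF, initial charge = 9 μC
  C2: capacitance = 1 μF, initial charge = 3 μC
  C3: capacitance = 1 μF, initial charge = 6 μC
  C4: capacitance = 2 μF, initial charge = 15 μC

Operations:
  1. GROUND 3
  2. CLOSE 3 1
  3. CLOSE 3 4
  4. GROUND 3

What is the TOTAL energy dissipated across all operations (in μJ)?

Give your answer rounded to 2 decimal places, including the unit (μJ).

Answer: 46.57 μJ

Derivation:
Initial: C1(6μF, Q=9μC, V=1.50V), C2(1μF, Q=3μC, V=3.00V), C3(1μF, Q=6μC, V=6.00V), C4(2μF, Q=15μC, V=7.50V)
Op 1: GROUND 3: Q3=0; energy lost=18.000
Op 2: CLOSE 3-1: Q_total=9.00, C_total=7.00, V=1.29; Q3=1.29, Q1=7.71; dissipated=0.964
Op 3: CLOSE 3-4: Q_total=16.29, C_total=3.00, V=5.43; Q3=5.43, Q4=10.86; dissipated=12.872
Op 4: GROUND 3: Q3=0; energy lost=14.735
Total dissipated: 46.571 μJ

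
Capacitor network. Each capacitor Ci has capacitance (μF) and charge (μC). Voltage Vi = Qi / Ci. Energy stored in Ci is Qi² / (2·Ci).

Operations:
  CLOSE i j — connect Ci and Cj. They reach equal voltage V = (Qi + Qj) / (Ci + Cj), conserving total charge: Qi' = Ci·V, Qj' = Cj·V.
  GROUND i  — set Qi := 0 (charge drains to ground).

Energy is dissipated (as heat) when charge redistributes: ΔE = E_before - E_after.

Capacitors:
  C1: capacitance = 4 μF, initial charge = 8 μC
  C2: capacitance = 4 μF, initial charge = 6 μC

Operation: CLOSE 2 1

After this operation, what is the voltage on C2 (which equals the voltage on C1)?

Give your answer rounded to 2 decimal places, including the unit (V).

Initial: C1(4μF, Q=8μC, V=2.00V), C2(4μF, Q=6μC, V=1.50V)
Op 1: CLOSE 2-1: Q_total=14.00, C_total=8.00, V=1.75; Q2=7.00, Q1=7.00; dissipated=0.250

Answer: 1.75 V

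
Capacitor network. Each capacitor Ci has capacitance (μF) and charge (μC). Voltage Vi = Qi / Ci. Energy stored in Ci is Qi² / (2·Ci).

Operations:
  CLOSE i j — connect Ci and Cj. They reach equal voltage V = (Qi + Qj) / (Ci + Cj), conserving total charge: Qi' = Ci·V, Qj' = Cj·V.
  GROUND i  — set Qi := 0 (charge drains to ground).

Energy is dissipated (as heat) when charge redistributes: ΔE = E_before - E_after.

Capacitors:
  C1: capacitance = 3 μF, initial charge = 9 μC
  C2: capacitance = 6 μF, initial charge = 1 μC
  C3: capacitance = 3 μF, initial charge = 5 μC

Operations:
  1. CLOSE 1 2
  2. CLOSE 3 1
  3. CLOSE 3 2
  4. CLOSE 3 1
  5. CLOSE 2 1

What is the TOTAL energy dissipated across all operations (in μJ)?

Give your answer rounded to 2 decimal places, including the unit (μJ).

Answer: 8.37 μJ

Derivation:
Initial: C1(3μF, Q=9μC, V=3.00V), C2(6μF, Q=1μC, V=0.17V), C3(3μF, Q=5μC, V=1.67V)
Op 1: CLOSE 1-2: Q_total=10.00, C_total=9.00, V=1.11; Q1=3.33, Q2=6.67; dissipated=8.028
Op 2: CLOSE 3-1: Q_total=8.33, C_total=6.00, V=1.39; Q3=4.17, Q1=4.17; dissipated=0.231
Op 3: CLOSE 3-2: Q_total=10.83, C_total=9.00, V=1.20; Q3=3.61, Q2=7.22; dissipated=0.077
Op 4: CLOSE 3-1: Q_total=7.78, C_total=6.00, V=1.30; Q3=3.89, Q1=3.89; dissipated=0.026
Op 5: CLOSE 2-1: Q_total=11.11, C_total=9.00, V=1.23; Q2=7.41, Q1=3.70; dissipated=0.009
Total dissipated: 8.371 μJ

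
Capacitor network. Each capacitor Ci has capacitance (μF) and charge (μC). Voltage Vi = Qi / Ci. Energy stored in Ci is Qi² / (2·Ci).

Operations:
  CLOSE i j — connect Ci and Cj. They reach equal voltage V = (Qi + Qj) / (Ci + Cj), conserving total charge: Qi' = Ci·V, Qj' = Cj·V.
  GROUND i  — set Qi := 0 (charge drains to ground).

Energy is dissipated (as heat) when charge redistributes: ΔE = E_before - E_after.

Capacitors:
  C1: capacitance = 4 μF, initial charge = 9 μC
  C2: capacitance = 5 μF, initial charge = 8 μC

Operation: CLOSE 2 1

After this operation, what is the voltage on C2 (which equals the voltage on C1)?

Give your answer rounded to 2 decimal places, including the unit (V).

Initial: C1(4μF, Q=9μC, V=2.25V), C2(5μF, Q=8μC, V=1.60V)
Op 1: CLOSE 2-1: Q_total=17.00, C_total=9.00, V=1.89; Q2=9.44, Q1=7.56; dissipated=0.469

Answer: 1.89 V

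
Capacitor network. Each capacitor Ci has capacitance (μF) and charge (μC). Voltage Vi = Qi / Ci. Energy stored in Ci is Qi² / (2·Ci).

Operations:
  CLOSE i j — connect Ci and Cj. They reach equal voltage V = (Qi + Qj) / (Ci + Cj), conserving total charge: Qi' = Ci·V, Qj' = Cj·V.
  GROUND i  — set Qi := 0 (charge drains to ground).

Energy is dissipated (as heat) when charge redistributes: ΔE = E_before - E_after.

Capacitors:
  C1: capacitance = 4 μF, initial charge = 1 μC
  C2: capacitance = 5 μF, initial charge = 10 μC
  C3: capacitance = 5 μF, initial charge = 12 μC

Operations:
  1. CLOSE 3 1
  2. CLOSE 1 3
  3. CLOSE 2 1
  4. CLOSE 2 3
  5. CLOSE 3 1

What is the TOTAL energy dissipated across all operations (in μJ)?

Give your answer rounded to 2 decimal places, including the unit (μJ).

Answer: 5.62 μJ

Derivation:
Initial: C1(4μF, Q=1μC, V=0.25V), C2(5μF, Q=10μC, V=2.00V), C3(5μF, Q=12μC, V=2.40V)
Op 1: CLOSE 3-1: Q_total=13.00, C_total=9.00, V=1.44; Q3=7.22, Q1=5.78; dissipated=5.136
Op 2: CLOSE 1-3: Q_total=13.00, C_total=9.00, V=1.44; Q1=5.78, Q3=7.22; dissipated=0.000
Op 3: CLOSE 2-1: Q_total=15.78, C_total=9.00, V=1.75; Q2=8.77, Q1=7.01; dissipated=0.343
Op 4: CLOSE 2-3: Q_total=15.99, C_total=10.00, V=1.60; Q2=7.99, Q3=7.99; dissipated=0.119
Op 5: CLOSE 3-1: Q_total=15.01, C_total=9.00, V=1.67; Q3=8.34, Q1=6.67; dissipated=0.026
Total dissipated: 5.625 μJ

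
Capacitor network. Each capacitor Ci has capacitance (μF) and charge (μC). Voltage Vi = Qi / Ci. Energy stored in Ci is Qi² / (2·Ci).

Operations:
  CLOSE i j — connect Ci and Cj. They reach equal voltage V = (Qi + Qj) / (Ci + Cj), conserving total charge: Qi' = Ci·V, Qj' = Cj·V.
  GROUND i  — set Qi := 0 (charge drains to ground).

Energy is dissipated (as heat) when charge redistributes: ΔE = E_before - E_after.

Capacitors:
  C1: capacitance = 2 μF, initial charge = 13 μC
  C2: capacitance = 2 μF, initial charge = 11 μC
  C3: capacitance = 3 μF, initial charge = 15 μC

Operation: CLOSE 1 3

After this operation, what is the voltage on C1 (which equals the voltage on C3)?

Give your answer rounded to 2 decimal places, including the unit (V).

Answer: 5.60 V

Derivation:
Initial: C1(2μF, Q=13μC, V=6.50V), C2(2μF, Q=11μC, V=5.50V), C3(3μF, Q=15μC, V=5.00V)
Op 1: CLOSE 1-3: Q_total=28.00, C_total=5.00, V=5.60; Q1=11.20, Q3=16.80; dissipated=1.350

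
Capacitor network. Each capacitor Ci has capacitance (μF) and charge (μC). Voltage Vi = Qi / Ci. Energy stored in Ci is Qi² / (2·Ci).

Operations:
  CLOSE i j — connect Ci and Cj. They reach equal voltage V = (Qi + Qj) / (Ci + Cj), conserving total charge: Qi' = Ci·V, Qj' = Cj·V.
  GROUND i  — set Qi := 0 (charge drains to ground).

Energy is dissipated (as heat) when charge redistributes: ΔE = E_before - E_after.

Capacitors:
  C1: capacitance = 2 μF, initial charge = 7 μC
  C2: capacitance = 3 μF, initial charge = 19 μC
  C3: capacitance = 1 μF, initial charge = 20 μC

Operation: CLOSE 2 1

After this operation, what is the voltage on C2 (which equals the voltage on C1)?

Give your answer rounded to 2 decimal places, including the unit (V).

Initial: C1(2μF, Q=7μC, V=3.50V), C2(3μF, Q=19μC, V=6.33V), C3(1μF, Q=20μC, V=20.00V)
Op 1: CLOSE 2-1: Q_total=26.00, C_total=5.00, V=5.20; Q2=15.60, Q1=10.40; dissipated=4.817

Answer: 5.20 V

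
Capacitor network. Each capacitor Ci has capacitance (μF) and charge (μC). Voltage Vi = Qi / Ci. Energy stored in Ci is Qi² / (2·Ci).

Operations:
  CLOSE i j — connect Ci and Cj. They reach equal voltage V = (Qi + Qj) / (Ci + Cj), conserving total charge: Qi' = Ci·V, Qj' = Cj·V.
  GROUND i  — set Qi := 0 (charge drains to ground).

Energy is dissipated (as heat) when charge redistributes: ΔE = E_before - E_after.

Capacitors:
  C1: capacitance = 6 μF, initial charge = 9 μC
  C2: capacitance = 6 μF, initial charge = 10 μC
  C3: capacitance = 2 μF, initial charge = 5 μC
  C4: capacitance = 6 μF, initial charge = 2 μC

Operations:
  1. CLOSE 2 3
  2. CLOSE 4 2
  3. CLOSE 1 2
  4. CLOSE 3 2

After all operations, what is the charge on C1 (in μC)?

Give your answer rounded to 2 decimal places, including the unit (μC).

Initial: C1(6μF, Q=9μC, V=1.50V), C2(6μF, Q=10μC, V=1.67V), C3(2μF, Q=5μC, V=2.50V), C4(6μF, Q=2μC, V=0.33V)
Op 1: CLOSE 2-3: Q_total=15.00, C_total=8.00, V=1.88; Q2=11.25, Q3=3.75; dissipated=0.521
Op 2: CLOSE 4-2: Q_total=13.25, C_total=12.00, V=1.10; Q4=6.62, Q2=6.62; dissipated=3.565
Op 3: CLOSE 1-2: Q_total=15.62, C_total=12.00, V=1.30; Q1=7.81, Q2=7.81; dissipated=0.235
Op 4: CLOSE 3-2: Q_total=11.56, C_total=8.00, V=1.45; Q3=2.89, Q2=8.67; dissipated=0.246
Final charges: Q1=7.81, Q2=8.67, Q3=2.89, Q4=6.62

Answer: 7.81 μC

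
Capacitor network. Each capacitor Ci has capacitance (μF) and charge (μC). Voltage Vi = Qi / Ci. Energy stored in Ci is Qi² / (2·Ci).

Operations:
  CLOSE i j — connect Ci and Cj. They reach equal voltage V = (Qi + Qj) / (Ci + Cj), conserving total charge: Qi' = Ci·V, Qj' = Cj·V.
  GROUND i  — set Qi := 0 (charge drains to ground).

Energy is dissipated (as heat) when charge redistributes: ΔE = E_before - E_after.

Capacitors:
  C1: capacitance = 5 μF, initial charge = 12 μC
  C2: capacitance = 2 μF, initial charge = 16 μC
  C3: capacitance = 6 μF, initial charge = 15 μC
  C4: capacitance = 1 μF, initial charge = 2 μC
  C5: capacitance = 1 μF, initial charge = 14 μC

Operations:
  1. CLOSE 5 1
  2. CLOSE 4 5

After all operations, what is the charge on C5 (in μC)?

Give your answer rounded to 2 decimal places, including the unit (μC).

Answer: 3.17 μC

Derivation:
Initial: C1(5μF, Q=12μC, V=2.40V), C2(2μF, Q=16μC, V=8.00V), C3(6μF, Q=15μC, V=2.50V), C4(1μF, Q=2μC, V=2.00V), C5(1μF, Q=14μC, V=14.00V)
Op 1: CLOSE 5-1: Q_total=26.00, C_total=6.00, V=4.33; Q5=4.33, Q1=21.67; dissipated=56.067
Op 2: CLOSE 4-5: Q_total=6.33, C_total=2.00, V=3.17; Q4=3.17, Q5=3.17; dissipated=1.361
Final charges: Q1=21.67, Q2=16.00, Q3=15.00, Q4=3.17, Q5=3.17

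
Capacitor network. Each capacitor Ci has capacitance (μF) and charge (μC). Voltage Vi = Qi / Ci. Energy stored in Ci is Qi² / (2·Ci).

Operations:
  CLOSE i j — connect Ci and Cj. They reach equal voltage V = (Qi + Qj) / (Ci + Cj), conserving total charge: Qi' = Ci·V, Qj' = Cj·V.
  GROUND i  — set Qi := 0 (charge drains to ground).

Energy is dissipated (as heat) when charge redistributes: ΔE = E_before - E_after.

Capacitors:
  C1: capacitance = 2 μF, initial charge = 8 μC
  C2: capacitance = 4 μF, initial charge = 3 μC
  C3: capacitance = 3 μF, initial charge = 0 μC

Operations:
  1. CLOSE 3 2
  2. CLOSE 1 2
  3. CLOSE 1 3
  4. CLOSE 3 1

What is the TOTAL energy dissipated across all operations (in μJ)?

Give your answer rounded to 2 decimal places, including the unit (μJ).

Answer: 9.84 μJ

Derivation:
Initial: C1(2μF, Q=8μC, V=4.00V), C2(4μF, Q=3μC, V=0.75V), C3(3μF, Q=0μC, V=0.00V)
Op 1: CLOSE 3-2: Q_total=3.00, C_total=7.00, V=0.43; Q3=1.29, Q2=1.71; dissipated=0.482
Op 2: CLOSE 1-2: Q_total=9.71, C_total=6.00, V=1.62; Q1=3.24, Q2=6.48; dissipated=8.503
Op 3: CLOSE 1-3: Q_total=4.52, C_total=5.00, V=0.90; Q1=1.81, Q3=2.71; dissipated=0.850
Op 4: CLOSE 3-1: Q_total=4.52, C_total=5.00, V=0.90; Q3=2.71, Q1=1.81; dissipated=0.000
Total dissipated: 9.836 μJ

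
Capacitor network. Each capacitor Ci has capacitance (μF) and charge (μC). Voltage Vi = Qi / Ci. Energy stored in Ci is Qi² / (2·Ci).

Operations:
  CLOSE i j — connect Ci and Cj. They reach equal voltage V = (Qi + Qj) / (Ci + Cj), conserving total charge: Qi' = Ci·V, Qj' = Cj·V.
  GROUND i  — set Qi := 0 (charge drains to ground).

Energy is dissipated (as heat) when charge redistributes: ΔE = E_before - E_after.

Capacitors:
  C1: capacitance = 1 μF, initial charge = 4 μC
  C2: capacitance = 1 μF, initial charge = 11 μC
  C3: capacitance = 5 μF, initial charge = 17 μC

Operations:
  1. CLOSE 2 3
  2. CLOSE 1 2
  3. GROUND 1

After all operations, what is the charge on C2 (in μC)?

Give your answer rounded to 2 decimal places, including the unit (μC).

Answer: 4.33 μC

Derivation:
Initial: C1(1μF, Q=4μC, V=4.00V), C2(1μF, Q=11μC, V=11.00V), C3(5μF, Q=17μC, V=3.40V)
Op 1: CLOSE 2-3: Q_total=28.00, C_total=6.00, V=4.67; Q2=4.67, Q3=23.33; dissipated=24.067
Op 2: CLOSE 1-2: Q_total=8.67, C_total=2.00, V=4.33; Q1=4.33, Q2=4.33; dissipated=0.111
Op 3: GROUND 1: Q1=0; energy lost=9.389
Final charges: Q1=0.00, Q2=4.33, Q3=23.33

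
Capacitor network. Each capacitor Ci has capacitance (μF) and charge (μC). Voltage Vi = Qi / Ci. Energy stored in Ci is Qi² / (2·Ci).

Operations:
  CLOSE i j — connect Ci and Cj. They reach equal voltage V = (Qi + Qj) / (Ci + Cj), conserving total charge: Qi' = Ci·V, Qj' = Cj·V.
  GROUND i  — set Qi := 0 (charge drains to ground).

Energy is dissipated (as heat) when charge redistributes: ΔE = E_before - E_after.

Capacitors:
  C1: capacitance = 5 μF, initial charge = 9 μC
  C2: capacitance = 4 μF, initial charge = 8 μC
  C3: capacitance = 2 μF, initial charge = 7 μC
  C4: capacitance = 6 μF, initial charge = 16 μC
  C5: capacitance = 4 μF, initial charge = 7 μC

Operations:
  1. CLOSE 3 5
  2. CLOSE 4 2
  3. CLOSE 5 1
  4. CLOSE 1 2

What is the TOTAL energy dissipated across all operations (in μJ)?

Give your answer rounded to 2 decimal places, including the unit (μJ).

Initial: C1(5μF, Q=9μC, V=1.80V), C2(4μF, Q=8μC, V=2.00V), C3(2μF, Q=7μC, V=3.50V), C4(6μF, Q=16μC, V=2.67V), C5(4μF, Q=7μC, V=1.75V)
Op 1: CLOSE 3-5: Q_total=14.00, C_total=6.00, V=2.33; Q3=4.67, Q5=9.33; dissipated=2.042
Op 2: CLOSE 4-2: Q_total=24.00, C_total=10.00, V=2.40; Q4=14.40, Q2=9.60; dissipated=0.533
Op 3: CLOSE 5-1: Q_total=18.33, C_total=9.00, V=2.04; Q5=8.15, Q1=10.19; dissipated=0.316
Op 4: CLOSE 1-2: Q_total=19.79, C_total=9.00, V=2.20; Q1=10.99, Q2=8.79; dissipated=0.146
Total dissipated: 3.037 μJ

Answer: 3.04 μJ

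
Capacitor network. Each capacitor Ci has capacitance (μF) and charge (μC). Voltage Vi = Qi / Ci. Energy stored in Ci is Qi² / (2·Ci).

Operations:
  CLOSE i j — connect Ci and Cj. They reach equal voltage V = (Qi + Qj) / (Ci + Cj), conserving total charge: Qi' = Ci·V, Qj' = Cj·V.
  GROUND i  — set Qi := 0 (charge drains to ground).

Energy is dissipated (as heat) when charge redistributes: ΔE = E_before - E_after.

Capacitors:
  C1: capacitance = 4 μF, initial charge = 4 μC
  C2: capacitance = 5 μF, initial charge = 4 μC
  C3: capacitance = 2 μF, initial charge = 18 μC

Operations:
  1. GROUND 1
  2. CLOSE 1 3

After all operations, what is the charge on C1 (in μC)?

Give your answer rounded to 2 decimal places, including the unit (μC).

Initial: C1(4μF, Q=4μC, V=1.00V), C2(5μF, Q=4μC, V=0.80V), C3(2μF, Q=18μC, V=9.00V)
Op 1: GROUND 1: Q1=0; energy lost=2.000
Op 2: CLOSE 1-3: Q_total=18.00, C_total=6.00, V=3.00; Q1=12.00, Q3=6.00; dissipated=54.000
Final charges: Q1=12.00, Q2=4.00, Q3=6.00

Answer: 12.00 μC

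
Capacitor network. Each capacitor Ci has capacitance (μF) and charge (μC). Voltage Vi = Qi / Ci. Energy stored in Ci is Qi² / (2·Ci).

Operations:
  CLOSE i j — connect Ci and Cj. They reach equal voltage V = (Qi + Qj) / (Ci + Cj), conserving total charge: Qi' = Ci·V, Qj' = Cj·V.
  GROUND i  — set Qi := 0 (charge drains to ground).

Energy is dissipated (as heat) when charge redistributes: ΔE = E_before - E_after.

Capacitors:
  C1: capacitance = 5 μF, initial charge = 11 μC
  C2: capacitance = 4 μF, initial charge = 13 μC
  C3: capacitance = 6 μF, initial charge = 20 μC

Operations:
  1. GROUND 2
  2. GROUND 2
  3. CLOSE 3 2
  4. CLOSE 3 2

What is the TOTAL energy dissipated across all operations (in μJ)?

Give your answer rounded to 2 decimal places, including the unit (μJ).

Initial: C1(5μF, Q=11μC, V=2.20V), C2(4μF, Q=13μC, V=3.25V), C3(6μF, Q=20μC, V=3.33V)
Op 1: GROUND 2: Q2=0; energy lost=21.125
Op 2: GROUND 2: Q2=0; energy lost=0.000
Op 3: CLOSE 3-2: Q_total=20.00, C_total=10.00, V=2.00; Q3=12.00, Q2=8.00; dissipated=13.333
Op 4: CLOSE 3-2: Q_total=20.00, C_total=10.00, V=2.00; Q3=12.00, Q2=8.00; dissipated=0.000
Total dissipated: 34.458 μJ

Answer: 34.46 μJ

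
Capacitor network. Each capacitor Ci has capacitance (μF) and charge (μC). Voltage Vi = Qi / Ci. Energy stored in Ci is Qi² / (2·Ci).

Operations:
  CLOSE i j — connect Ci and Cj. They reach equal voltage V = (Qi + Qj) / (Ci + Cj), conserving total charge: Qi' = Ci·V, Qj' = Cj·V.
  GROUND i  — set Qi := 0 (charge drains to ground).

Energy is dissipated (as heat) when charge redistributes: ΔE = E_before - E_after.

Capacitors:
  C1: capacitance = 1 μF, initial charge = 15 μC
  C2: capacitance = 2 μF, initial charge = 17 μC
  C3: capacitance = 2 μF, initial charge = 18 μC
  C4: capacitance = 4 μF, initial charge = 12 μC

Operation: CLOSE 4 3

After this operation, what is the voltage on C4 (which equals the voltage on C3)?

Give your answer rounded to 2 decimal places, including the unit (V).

Initial: C1(1μF, Q=15μC, V=15.00V), C2(2μF, Q=17μC, V=8.50V), C3(2μF, Q=18μC, V=9.00V), C4(4μF, Q=12μC, V=3.00V)
Op 1: CLOSE 4-3: Q_total=30.00, C_total=6.00, V=5.00; Q4=20.00, Q3=10.00; dissipated=24.000

Answer: 5.00 V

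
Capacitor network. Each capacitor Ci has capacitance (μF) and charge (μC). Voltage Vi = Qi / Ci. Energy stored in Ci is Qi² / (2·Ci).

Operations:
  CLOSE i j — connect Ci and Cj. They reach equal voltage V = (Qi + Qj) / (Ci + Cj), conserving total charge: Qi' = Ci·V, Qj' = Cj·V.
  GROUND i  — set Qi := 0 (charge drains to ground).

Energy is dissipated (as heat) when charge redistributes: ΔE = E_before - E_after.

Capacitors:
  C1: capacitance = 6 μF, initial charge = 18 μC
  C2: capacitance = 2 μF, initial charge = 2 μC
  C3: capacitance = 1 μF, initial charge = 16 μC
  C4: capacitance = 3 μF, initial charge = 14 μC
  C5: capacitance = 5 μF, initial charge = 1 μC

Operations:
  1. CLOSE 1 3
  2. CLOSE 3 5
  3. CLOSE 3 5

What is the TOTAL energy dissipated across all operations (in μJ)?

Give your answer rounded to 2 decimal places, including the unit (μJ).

Initial: C1(6μF, Q=18μC, V=3.00V), C2(2μF, Q=2μC, V=1.00V), C3(1μF, Q=16μC, V=16.00V), C4(3μF, Q=14μC, V=4.67V), C5(5μF, Q=1μC, V=0.20V)
Op 1: CLOSE 1-3: Q_total=34.00, C_total=7.00, V=4.86; Q1=29.14, Q3=4.86; dissipated=72.429
Op 2: CLOSE 3-5: Q_total=5.86, C_total=6.00, V=0.98; Q3=0.98, Q5=4.88; dissipated=9.037
Op 3: CLOSE 3-5: Q_total=5.86, C_total=6.00, V=0.98; Q3=0.98, Q5=4.88; dissipated=0.000
Total dissipated: 81.466 μJ

Answer: 81.47 μJ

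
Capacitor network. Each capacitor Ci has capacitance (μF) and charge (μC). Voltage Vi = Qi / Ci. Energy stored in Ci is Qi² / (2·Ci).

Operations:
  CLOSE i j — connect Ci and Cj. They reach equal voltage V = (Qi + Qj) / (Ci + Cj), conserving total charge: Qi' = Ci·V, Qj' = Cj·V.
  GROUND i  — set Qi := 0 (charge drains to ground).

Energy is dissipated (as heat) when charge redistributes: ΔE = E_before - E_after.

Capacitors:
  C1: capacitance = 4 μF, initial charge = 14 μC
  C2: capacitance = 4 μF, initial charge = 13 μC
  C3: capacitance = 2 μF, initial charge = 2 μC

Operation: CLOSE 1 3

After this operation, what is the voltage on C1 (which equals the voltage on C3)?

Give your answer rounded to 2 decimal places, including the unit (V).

Initial: C1(4μF, Q=14μC, V=3.50V), C2(4μF, Q=13μC, V=3.25V), C3(2μF, Q=2μC, V=1.00V)
Op 1: CLOSE 1-3: Q_total=16.00, C_total=6.00, V=2.67; Q1=10.67, Q3=5.33; dissipated=4.167

Answer: 2.67 V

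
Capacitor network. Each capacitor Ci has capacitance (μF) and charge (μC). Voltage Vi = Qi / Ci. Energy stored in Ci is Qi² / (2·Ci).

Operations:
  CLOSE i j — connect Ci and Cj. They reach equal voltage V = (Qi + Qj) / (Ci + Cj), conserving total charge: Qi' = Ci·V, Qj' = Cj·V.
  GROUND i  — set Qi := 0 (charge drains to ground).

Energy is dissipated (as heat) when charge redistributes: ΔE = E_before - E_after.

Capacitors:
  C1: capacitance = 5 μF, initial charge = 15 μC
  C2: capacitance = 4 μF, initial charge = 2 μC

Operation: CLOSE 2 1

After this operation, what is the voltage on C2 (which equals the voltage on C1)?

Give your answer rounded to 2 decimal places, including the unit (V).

Answer: 1.89 V

Derivation:
Initial: C1(5μF, Q=15μC, V=3.00V), C2(4μF, Q=2μC, V=0.50V)
Op 1: CLOSE 2-1: Q_total=17.00, C_total=9.00, V=1.89; Q2=7.56, Q1=9.44; dissipated=6.944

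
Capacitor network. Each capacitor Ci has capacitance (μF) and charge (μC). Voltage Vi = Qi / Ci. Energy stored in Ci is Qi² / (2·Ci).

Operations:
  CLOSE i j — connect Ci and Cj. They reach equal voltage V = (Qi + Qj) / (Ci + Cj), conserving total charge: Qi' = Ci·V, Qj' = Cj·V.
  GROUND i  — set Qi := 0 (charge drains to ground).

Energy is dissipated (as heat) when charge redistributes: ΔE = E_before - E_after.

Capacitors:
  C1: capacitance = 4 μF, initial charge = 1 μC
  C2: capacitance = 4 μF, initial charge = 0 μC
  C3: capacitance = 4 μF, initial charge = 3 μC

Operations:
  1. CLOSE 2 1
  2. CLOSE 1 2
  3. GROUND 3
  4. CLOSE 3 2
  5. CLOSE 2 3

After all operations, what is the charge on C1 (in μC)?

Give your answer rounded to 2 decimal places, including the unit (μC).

Answer: 0.50 μC

Derivation:
Initial: C1(4μF, Q=1μC, V=0.25V), C2(4μF, Q=0μC, V=0.00V), C3(4μF, Q=3μC, V=0.75V)
Op 1: CLOSE 2-1: Q_total=1.00, C_total=8.00, V=0.12; Q2=0.50, Q1=0.50; dissipated=0.062
Op 2: CLOSE 1-2: Q_total=1.00, C_total=8.00, V=0.12; Q1=0.50, Q2=0.50; dissipated=0.000
Op 3: GROUND 3: Q3=0; energy lost=1.125
Op 4: CLOSE 3-2: Q_total=0.50, C_total=8.00, V=0.06; Q3=0.25, Q2=0.25; dissipated=0.016
Op 5: CLOSE 2-3: Q_total=0.50, C_total=8.00, V=0.06; Q2=0.25, Q3=0.25; dissipated=0.000
Final charges: Q1=0.50, Q2=0.25, Q3=0.25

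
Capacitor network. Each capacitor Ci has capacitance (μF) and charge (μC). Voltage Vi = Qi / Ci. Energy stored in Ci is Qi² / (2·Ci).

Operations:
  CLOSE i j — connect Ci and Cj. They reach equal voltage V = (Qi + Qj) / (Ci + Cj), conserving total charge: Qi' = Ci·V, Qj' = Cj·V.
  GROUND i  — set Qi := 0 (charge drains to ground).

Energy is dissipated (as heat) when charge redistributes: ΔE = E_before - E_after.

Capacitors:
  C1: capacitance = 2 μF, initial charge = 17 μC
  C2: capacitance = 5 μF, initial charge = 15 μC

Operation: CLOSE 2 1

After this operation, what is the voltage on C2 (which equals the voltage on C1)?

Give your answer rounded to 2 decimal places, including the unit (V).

Answer: 4.57 V

Derivation:
Initial: C1(2μF, Q=17μC, V=8.50V), C2(5μF, Q=15μC, V=3.00V)
Op 1: CLOSE 2-1: Q_total=32.00, C_total=7.00, V=4.57; Q2=22.86, Q1=9.14; dissipated=21.607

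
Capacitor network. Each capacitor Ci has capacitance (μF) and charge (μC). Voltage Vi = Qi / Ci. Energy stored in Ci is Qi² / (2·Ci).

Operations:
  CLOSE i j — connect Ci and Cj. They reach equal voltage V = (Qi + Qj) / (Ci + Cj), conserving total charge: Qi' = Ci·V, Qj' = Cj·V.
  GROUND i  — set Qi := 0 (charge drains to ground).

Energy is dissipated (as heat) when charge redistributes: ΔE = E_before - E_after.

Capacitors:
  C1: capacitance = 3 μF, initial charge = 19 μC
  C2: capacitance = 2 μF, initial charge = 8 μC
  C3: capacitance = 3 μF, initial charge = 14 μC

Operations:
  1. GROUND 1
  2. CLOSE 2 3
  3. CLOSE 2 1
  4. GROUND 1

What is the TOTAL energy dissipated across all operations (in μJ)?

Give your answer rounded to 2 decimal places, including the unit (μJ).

Initial: C1(3μF, Q=19μC, V=6.33V), C2(2μF, Q=8μC, V=4.00V), C3(3μF, Q=14μC, V=4.67V)
Op 1: GROUND 1: Q1=0; energy lost=60.167
Op 2: CLOSE 2-3: Q_total=22.00, C_total=5.00, V=4.40; Q2=8.80, Q3=13.20; dissipated=0.267
Op 3: CLOSE 2-1: Q_total=8.80, C_total=5.00, V=1.76; Q2=3.52, Q1=5.28; dissipated=11.616
Op 4: GROUND 1: Q1=0; energy lost=4.646
Total dissipated: 76.696 μJ

Answer: 76.70 μJ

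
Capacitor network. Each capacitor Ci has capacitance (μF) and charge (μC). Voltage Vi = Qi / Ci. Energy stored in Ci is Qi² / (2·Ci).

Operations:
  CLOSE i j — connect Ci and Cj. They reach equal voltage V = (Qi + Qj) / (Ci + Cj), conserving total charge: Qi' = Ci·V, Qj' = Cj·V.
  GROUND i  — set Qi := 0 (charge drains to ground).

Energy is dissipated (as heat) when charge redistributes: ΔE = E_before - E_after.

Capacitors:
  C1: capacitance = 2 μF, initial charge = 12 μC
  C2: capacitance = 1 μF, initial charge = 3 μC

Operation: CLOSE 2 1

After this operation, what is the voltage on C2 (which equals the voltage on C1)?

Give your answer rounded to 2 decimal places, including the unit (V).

Initial: C1(2μF, Q=12μC, V=6.00V), C2(1μF, Q=3μC, V=3.00V)
Op 1: CLOSE 2-1: Q_total=15.00, C_total=3.00, V=5.00; Q2=5.00, Q1=10.00; dissipated=3.000

Answer: 5.00 V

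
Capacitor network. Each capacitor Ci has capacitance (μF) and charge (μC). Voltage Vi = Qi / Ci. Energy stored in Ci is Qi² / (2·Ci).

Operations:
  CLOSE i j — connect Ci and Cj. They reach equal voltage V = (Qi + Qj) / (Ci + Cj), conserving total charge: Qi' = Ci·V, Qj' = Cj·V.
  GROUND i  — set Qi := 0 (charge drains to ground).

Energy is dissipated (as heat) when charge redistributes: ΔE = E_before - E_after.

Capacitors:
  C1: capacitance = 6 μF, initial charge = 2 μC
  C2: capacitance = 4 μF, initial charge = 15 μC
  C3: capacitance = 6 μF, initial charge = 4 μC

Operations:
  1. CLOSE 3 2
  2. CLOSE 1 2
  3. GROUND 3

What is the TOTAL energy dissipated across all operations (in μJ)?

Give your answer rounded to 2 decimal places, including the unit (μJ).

Answer: 25.18 μJ

Derivation:
Initial: C1(6μF, Q=2μC, V=0.33V), C2(4μF, Q=15μC, V=3.75V), C3(6μF, Q=4μC, V=0.67V)
Op 1: CLOSE 3-2: Q_total=19.00, C_total=10.00, V=1.90; Q3=11.40, Q2=7.60; dissipated=11.408
Op 2: CLOSE 1-2: Q_total=9.60, C_total=10.00, V=0.96; Q1=5.76, Q2=3.84; dissipated=2.945
Op 3: GROUND 3: Q3=0; energy lost=10.830
Total dissipated: 25.184 μJ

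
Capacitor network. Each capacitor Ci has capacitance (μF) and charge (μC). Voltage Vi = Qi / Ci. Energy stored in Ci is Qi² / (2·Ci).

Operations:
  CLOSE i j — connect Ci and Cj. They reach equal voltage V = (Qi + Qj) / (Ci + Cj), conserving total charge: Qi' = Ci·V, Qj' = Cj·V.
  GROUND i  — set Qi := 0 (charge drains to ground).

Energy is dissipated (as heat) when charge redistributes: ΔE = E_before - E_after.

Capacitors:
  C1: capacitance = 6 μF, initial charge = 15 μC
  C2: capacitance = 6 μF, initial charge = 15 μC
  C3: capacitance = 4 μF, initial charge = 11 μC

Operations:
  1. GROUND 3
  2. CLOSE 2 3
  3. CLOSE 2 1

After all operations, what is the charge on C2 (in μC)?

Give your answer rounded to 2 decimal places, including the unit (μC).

Answer: 12.00 μC

Derivation:
Initial: C1(6μF, Q=15μC, V=2.50V), C2(6μF, Q=15μC, V=2.50V), C3(4μF, Q=11μC, V=2.75V)
Op 1: GROUND 3: Q3=0; energy lost=15.125
Op 2: CLOSE 2-3: Q_total=15.00, C_total=10.00, V=1.50; Q2=9.00, Q3=6.00; dissipated=7.500
Op 3: CLOSE 2-1: Q_total=24.00, C_total=12.00, V=2.00; Q2=12.00, Q1=12.00; dissipated=1.500
Final charges: Q1=12.00, Q2=12.00, Q3=6.00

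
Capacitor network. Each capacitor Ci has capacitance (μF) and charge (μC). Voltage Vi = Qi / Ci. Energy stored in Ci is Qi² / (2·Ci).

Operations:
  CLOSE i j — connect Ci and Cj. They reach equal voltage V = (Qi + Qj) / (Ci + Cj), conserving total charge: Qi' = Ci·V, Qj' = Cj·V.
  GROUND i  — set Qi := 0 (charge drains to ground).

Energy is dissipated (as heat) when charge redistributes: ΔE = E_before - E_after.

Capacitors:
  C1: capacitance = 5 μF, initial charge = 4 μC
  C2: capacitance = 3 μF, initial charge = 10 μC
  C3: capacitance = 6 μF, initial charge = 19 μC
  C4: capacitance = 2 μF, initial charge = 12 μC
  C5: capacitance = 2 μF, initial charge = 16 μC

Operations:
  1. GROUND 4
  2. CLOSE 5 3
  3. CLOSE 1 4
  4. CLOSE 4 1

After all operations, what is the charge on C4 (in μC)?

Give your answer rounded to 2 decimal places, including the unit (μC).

Answer: 1.14 μC

Derivation:
Initial: C1(5μF, Q=4μC, V=0.80V), C2(3μF, Q=10μC, V=3.33V), C3(6μF, Q=19μC, V=3.17V), C4(2μF, Q=12μC, V=6.00V), C5(2μF, Q=16μC, V=8.00V)
Op 1: GROUND 4: Q4=0; energy lost=36.000
Op 2: CLOSE 5-3: Q_total=35.00, C_total=8.00, V=4.38; Q5=8.75, Q3=26.25; dissipated=17.521
Op 3: CLOSE 1-4: Q_total=4.00, C_total=7.00, V=0.57; Q1=2.86, Q4=1.14; dissipated=0.457
Op 4: CLOSE 4-1: Q_total=4.00, C_total=7.00, V=0.57; Q4=1.14, Q1=2.86; dissipated=0.000
Final charges: Q1=2.86, Q2=10.00, Q3=26.25, Q4=1.14, Q5=8.75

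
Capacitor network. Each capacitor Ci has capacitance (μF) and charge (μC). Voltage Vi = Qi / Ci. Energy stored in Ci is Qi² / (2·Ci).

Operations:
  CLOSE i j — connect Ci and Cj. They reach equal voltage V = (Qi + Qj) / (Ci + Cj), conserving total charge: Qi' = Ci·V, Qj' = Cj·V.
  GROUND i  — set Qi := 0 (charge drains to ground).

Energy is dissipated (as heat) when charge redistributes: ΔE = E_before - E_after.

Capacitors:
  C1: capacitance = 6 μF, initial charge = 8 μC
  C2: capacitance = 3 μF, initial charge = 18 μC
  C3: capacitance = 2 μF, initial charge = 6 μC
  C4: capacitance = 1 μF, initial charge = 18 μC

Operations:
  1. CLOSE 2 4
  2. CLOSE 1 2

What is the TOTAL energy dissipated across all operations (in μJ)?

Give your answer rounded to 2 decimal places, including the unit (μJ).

Initial: C1(6μF, Q=8μC, V=1.33V), C2(3μF, Q=18μC, V=6.00V), C3(2μF, Q=6μC, V=3.00V), C4(1μF, Q=18μC, V=18.00V)
Op 1: CLOSE 2-4: Q_total=36.00, C_total=4.00, V=9.00; Q2=27.00, Q4=9.00; dissipated=54.000
Op 2: CLOSE 1-2: Q_total=35.00, C_total=9.00, V=3.89; Q1=23.33, Q2=11.67; dissipated=58.778
Total dissipated: 112.778 μJ

Answer: 112.78 μJ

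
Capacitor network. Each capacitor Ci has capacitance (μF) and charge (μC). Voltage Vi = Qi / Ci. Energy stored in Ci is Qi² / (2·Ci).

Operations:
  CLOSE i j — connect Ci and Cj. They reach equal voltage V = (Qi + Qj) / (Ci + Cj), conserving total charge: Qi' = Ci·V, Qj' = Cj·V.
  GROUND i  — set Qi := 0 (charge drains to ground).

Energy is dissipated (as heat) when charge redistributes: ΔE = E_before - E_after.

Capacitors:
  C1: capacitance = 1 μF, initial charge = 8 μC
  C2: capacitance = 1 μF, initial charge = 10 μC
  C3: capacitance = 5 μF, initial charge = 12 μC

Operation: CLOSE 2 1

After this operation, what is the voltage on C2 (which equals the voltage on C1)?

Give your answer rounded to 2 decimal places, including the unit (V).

Answer: 9.00 V

Derivation:
Initial: C1(1μF, Q=8μC, V=8.00V), C2(1μF, Q=10μC, V=10.00V), C3(5μF, Q=12μC, V=2.40V)
Op 1: CLOSE 2-1: Q_total=18.00, C_total=2.00, V=9.00; Q2=9.00, Q1=9.00; dissipated=1.000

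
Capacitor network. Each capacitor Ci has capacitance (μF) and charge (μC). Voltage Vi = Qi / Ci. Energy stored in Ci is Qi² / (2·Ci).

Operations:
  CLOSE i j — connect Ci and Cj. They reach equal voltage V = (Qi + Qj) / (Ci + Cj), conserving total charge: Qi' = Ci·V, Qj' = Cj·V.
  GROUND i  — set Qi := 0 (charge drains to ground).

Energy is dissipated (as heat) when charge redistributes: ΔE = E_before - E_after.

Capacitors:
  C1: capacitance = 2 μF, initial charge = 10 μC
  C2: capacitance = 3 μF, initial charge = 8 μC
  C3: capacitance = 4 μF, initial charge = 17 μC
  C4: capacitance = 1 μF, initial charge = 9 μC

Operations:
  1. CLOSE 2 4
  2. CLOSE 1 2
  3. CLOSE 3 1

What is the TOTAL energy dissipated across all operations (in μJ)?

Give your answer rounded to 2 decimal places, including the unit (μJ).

Answer: 15.44 μJ

Derivation:
Initial: C1(2μF, Q=10μC, V=5.00V), C2(3μF, Q=8μC, V=2.67V), C3(4μF, Q=17μC, V=4.25V), C4(1μF, Q=9μC, V=9.00V)
Op 1: CLOSE 2-4: Q_total=17.00, C_total=4.00, V=4.25; Q2=12.75, Q4=4.25; dissipated=15.042
Op 2: CLOSE 1-2: Q_total=22.75, C_total=5.00, V=4.55; Q1=9.10, Q2=13.65; dissipated=0.338
Op 3: CLOSE 3-1: Q_total=26.10, C_total=6.00, V=4.35; Q3=17.40, Q1=8.70; dissipated=0.060
Total dissipated: 15.439 μJ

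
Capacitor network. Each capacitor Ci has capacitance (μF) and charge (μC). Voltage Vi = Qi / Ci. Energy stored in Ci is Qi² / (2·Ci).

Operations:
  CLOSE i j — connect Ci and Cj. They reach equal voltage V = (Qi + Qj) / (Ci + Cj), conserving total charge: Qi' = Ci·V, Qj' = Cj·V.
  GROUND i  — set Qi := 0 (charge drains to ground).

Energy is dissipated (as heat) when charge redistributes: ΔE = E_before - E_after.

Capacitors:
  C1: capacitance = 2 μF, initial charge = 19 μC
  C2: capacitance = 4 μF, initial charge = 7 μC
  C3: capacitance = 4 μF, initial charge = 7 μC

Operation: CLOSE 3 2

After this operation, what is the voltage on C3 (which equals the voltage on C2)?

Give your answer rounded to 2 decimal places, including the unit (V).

Initial: C1(2μF, Q=19μC, V=9.50V), C2(4μF, Q=7μC, V=1.75V), C3(4μF, Q=7μC, V=1.75V)
Op 1: CLOSE 3-2: Q_total=14.00, C_total=8.00, V=1.75; Q3=7.00, Q2=7.00; dissipated=0.000

Answer: 1.75 V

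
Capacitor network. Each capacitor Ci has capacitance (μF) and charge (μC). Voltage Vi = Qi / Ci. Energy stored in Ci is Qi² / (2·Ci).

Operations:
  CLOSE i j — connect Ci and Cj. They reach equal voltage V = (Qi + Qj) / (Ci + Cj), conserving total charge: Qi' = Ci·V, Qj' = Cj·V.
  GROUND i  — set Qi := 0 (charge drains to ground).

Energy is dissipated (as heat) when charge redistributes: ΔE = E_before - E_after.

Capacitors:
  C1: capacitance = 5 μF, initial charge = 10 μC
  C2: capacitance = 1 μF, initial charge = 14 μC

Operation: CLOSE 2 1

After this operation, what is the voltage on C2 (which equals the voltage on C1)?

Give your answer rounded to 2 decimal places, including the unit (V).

Answer: 4.00 V

Derivation:
Initial: C1(5μF, Q=10μC, V=2.00V), C2(1μF, Q=14μC, V=14.00V)
Op 1: CLOSE 2-1: Q_total=24.00, C_total=6.00, V=4.00; Q2=4.00, Q1=20.00; dissipated=60.000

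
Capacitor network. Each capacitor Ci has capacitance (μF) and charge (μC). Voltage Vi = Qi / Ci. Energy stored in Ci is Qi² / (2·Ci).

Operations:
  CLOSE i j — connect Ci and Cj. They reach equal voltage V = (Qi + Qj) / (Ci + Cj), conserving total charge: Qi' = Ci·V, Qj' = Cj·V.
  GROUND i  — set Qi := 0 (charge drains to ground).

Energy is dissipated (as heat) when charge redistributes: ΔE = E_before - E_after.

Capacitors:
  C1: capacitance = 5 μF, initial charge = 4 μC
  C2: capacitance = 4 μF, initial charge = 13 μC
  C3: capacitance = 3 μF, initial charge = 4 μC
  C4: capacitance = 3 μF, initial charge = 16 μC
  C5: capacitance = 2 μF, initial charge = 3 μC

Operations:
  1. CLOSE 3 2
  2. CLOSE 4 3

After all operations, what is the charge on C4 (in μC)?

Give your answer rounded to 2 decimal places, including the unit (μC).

Initial: C1(5μF, Q=4μC, V=0.80V), C2(4μF, Q=13μC, V=3.25V), C3(3μF, Q=4μC, V=1.33V), C4(3μF, Q=16μC, V=5.33V), C5(2μF, Q=3μC, V=1.50V)
Op 1: CLOSE 3-2: Q_total=17.00, C_total=7.00, V=2.43; Q3=7.29, Q2=9.71; dissipated=3.149
Op 2: CLOSE 4-3: Q_total=23.29, C_total=6.00, V=3.88; Q4=11.64, Q3=11.64; dissipated=6.328
Final charges: Q1=4.00, Q2=9.71, Q3=11.64, Q4=11.64, Q5=3.00

Answer: 11.64 μC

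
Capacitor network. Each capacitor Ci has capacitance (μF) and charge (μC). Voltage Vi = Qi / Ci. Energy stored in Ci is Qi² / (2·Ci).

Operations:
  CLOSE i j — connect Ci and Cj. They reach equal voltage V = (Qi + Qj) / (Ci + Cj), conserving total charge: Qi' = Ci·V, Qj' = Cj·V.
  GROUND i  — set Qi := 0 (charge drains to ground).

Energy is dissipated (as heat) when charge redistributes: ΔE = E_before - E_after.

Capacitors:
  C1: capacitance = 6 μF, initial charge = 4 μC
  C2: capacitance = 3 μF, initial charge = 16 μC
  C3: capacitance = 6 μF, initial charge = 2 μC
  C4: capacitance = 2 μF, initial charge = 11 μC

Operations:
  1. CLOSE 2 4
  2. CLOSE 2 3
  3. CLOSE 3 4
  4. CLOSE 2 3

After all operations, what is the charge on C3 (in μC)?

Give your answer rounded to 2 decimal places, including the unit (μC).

Initial: C1(6μF, Q=4μC, V=0.67V), C2(3μF, Q=16μC, V=5.33V), C3(6μF, Q=2μC, V=0.33V), C4(2μF, Q=11μC, V=5.50V)
Op 1: CLOSE 2-4: Q_total=27.00, C_total=5.00, V=5.40; Q2=16.20, Q4=10.80; dissipated=0.017
Op 2: CLOSE 2-3: Q_total=18.20, C_total=9.00, V=2.02; Q2=6.07, Q3=12.13; dissipated=25.671
Op 3: CLOSE 3-4: Q_total=22.93, C_total=8.00, V=2.87; Q3=17.20, Q4=5.73; dissipated=8.557
Op 4: CLOSE 2-3: Q_total=23.27, C_total=9.00, V=2.59; Q2=7.76, Q3=15.51; dissipated=0.713
Final charges: Q1=4.00, Q2=7.76, Q3=15.51, Q4=5.73

Answer: 15.51 μC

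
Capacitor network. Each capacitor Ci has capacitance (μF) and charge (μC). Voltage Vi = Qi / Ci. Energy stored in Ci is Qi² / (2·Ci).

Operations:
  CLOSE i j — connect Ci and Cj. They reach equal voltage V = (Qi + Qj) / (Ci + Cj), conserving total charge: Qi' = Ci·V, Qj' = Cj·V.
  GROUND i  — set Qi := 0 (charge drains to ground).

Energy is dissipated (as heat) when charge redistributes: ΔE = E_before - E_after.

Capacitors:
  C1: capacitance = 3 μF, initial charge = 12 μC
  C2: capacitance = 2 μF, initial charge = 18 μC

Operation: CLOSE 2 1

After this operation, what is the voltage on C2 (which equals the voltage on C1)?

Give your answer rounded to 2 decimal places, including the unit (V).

Answer: 6.00 V

Derivation:
Initial: C1(3μF, Q=12μC, V=4.00V), C2(2μF, Q=18μC, V=9.00V)
Op 1: CLOSE 2-1: Q_total=30.00, C_total=5.00, V=6.00; Q2=12.00, Q1=18.00; dissipated=15.000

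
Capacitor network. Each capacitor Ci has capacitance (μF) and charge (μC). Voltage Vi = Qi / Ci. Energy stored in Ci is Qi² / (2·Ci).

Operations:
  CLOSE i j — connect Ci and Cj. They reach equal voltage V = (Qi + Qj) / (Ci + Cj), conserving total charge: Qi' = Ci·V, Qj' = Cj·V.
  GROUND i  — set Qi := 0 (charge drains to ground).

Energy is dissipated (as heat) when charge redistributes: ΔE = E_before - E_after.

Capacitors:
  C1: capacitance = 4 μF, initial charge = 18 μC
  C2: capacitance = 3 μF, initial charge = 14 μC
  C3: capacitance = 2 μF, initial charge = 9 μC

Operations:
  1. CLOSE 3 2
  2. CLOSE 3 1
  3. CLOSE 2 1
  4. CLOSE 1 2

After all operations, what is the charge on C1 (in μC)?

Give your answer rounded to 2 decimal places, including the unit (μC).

Initial: C1(4μF, Q=18μC, V=4.50V), C2(3μF, Q=14μC, V=4.67V), C3(2μF, Q=9μC, V=4.50V)
Op 1: CLOSE 3-2: Q_total=23.00, C_total=5.00, V=4.60; Q3=9.20, Q2=13.80; dissipated=0.017
Op 2: CLOSE 3-1: Q_total=27.20, C_total=6.00, V=4.53; Q3=9.07, Q1=18.13; dissipated=0.007
Op 3: CLOSE 2-1: Q_total=31.93, C_total=7.00, V=4.56; Q2=13.69, Q1=18.25; dissipated=0.004
Op 4: CLOSE 1-2: Q_total=31.93, C_total=7.00, V=4.56; Q1=18.25, Q2=13.69; dissipated=0.000
Final charges: Q1=18.25, Q2=13.69, Q3=9.07

Answer: 18.25 μC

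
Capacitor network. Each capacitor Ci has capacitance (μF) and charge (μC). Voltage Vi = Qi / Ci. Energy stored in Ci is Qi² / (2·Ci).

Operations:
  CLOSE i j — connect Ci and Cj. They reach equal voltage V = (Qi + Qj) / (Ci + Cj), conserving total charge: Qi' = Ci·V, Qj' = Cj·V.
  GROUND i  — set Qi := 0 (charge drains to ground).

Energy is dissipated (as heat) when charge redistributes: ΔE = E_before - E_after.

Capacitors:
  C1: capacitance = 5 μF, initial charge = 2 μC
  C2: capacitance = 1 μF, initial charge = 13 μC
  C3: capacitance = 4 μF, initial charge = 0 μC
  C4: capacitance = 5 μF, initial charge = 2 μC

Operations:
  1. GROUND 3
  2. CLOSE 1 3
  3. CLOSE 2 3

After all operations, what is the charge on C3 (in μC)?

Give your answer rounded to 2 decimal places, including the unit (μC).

Answer: 11.11 μC

Derivation:
Initial: C1(5μF, Q=2μC, V=0.40V), C2(1μF, Q=13μC, V=13.00V), C3(4μF, Q=0μC, V=0.00V), C4(5μF, Q=2μC, V=0.40V)
Op 1: GROUND 3: Q3=0; energy lost=0.000
Op 2: CLOSE 1-3: Q_total=2.00, C_total=9.00, V=0.22; Q1=1.11, Q3=0.89; dissipated=0.178
Op 3: CLOSE 2-3: Q_total=13.89, C_total=5.00, V=2.78; Q2=2.78, Q3=11.11; dissipated=65.309
Final charges: Q1=1.11, Q2=2.78, Q3=11.11, Q4=2.00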